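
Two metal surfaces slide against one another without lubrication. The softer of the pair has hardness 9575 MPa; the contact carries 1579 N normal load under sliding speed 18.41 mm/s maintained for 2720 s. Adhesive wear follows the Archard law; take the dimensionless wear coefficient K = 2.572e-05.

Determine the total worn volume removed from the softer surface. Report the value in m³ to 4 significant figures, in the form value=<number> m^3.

Intermediates are printed rounded; the computation runs at full float precision; rounded just once to four significant digits.
Convert: Sliding speed v = 18.41 mm/s = 0.01841 m/s. Total distance L = v·t = 0.01841 m/s × 2720 s = 50.08 m.
Convert: Hardness H = 9575 MPa = 9.575e+09 Pa.
SI base units throughout: W = 1579 N, H = 9.575e+09 Pa, K = 2.572e-05.
Wear volume V = K·W·L/H = 2.572e-05 · 1579 · 50.08 / 9.575e+09 = 2.124e-10 m³.

value=2.124e-10 m^3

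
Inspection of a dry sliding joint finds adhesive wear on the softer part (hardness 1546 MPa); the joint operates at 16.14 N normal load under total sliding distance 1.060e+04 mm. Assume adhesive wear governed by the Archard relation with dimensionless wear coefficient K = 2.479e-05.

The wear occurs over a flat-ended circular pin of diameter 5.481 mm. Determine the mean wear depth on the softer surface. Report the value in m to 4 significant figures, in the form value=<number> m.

value=1.163e-07 m

Intermediates are shown rounded; each operation carries full float precision. Rounded once at the end, at four significant digits.
Total distance L = 1.060e+04 mm = 10.60 m.
Hardness H = 1546 MPa = 1.546e+09 Pa.
Pin diameter d = 5.481 mm = 0.005481 m. Contact area A = π·d²/4 = π·(0.005481 m)²/4 = 2.359e-05 m².
In SI base units, W = 16.14 N, H = 1.546e+09 Pa, K = 2.479e-05.
Apply Archard: V = K·W·L/H = 2.479e-05 · 16.14 · 10.60 / 1.546e+09 = 2.743e-12 m³.
Wear depth h = V/A = 2.743e-12 / 2.359e-05 = 1.163e-07 m.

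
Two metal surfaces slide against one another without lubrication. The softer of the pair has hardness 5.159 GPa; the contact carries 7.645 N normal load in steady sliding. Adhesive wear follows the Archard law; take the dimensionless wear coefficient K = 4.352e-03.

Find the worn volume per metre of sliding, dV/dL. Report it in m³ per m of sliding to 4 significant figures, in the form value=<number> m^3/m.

value=6.449e-12 m^3/m

Every step carries full precision; intermediate values are printed rounded; a single final rounding to 4 significant figures.
Convert: Hardness H = 5.159 GPa = 5.159e+09 Pa.
SI base units throughout: W = 7.645 N, H = 5.159e+09 Pa, K = 4.352e-03.
Volumetric rate dV/dL = K·W/H (no L dependence): 4.352e-03 · 7.645 / 5.159e+09 = 6.449e-12 m³/m.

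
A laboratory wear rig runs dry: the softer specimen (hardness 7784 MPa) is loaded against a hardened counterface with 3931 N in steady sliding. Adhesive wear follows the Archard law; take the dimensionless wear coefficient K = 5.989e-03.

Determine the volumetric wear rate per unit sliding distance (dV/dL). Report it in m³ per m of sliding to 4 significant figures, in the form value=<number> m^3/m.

The intermediates are shown rounded, and all working math holds full float precision. Rounded once at the end to four significant digits.
Convert: Hardness H = 7784 MPa = 7.784e+09 Pa.
In SI base units: W = 3931 N, H = 7.784e+09 Pa, K = 5.989e-03.
Wear rate dV/dL = K·W/H: 5.989e-03 · 3931 / 7.784e+09 = 3.025e-09 m³/m.

value=3.025e-09 m^3/m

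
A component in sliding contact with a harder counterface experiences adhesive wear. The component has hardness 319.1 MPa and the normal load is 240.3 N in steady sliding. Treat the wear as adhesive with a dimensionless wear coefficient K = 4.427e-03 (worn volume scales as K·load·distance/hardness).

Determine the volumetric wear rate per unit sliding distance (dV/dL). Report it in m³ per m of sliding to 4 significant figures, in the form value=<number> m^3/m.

value=3.334e-09 m^3/m

The intermediates appear rounded — the computation carries full float precision; one final rounding to 4 significant figures.
Hardness H = 319.1 MPa = 3.191e+08 Pa.
Restated in SI base units: W = 240.3 N, H = 3.191e+08 Pa, K = 4.427e-03.
Wear rate dV/dL = K·W/H — distance-free: 4.427e-03 · 240.3 / 3.191e+08 = 3.334e-09 m³/m.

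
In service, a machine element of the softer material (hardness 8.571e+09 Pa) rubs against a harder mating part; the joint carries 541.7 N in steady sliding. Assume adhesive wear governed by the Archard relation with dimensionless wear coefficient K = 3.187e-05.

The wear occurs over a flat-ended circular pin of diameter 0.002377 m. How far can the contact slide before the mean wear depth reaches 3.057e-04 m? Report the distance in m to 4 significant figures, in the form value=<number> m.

value=673.5 m

Displayed values are rounded — all working math carries full float precision. Rounded once at the end, at four significant figures.
Contact area A = π·d²/4 = π·(0.002377 m)²/4 = 4.438e-06 m².
Working in SI base units: W = 541.7 N, H = 8.571e+09 Pa, K = 3.187e-05.
Limit volume V_lim = h_lim·A = 3.057e-04 · 4.438e-06 = 1.357e-09 m³.
Thus life L = V_lim·H/(K·W) = 1.357e-09 · 8.571e+09 / (3.187e-05 · 541.7) = 673.5 m.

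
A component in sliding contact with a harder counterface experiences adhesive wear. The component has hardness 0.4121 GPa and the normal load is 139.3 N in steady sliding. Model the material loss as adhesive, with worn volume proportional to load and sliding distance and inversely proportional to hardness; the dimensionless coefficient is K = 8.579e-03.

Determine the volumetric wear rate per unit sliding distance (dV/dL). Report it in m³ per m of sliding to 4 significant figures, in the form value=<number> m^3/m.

value=2.900e-09 m^3/m

Displayed values are rounded, and the algebra runs at full float precision; one last rounding: 4 significant digits.
Hardness H = 0.4121 GPa = 4.121e+08 Pa.
Restated in SI base units: W = 139.3 N, H = 4.121e+08 Pa, K = 8.579e-03.
The wear rate dV/dL = K·W/H — distance-free: 8.579e-03 · 139.3 / 4.121e+08 = 2.900e-09 m³/m.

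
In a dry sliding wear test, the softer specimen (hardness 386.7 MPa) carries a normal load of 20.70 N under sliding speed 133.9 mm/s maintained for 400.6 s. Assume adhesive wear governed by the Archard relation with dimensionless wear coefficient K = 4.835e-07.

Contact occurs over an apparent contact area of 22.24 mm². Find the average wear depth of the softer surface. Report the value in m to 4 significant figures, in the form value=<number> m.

All arithmetic maintains exact precision; intermediates are printed rounded. Rounded just once, at four significant digits.
Convert: Sliding speed v = 133.9 mm/s = 0.1339 m/s. Distance L = v·t = 0.1339 m/s × 400.6 s = 53.64 m.
Convert: Hardness H = 386.7 MPa = 3.867e+08 Pa.
Convert: Contact area A = 22.24 mm² = 2.224e-05 m².
SI base units throughout: W = 20.70 N, H = 3.867e+08 Pa, K = 4.835e-07.
Apply Archard: V = K·W·L/H = 4.835e-07 · 20.70 · 53.64 / 3.867e+08 = 1.388e-12 m³.
Average depth h = V/A = 1.388e-12 / 2.224e-05 = 6.242e-08 m.

value=6.242e-08 m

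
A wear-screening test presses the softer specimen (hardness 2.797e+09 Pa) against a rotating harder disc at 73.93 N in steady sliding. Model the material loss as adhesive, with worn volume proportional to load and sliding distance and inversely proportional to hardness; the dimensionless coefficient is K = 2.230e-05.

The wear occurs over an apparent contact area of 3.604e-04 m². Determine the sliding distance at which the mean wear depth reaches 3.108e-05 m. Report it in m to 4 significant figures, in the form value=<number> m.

value=1.900e+04 m

The intermediates are shown rounded — all arithmetic runs at exact precision, and one last rounding to four significant figures.
In SI base units, W = 73.93 N, H = 2.797e+09 Pa, K = 2.230e-05.
Volume at the limit: V_lim = h_lim·A = 3.108e-05 · 3.604e-04 = 1.120e-08 m³.
So the life L = V_lim·H/(K·W) = 1.120e-08 · 2.797e+09 / (2.230e-05 · 73.93) = 1.900e+04 m.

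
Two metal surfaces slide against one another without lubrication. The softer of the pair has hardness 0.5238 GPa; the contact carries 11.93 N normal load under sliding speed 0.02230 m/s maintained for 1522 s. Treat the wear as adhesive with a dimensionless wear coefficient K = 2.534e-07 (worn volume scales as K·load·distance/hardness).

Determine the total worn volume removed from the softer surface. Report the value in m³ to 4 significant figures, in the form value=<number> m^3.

Each operation holds full precision, and intermediate values are shown rounded; rounded just once, at 4 significant digits.
Total distance L = v·t = 0.02230 m/s × 1522 s = 33.94 m.
Hardness H = 0.5238 GPa = 5.238e+08 Pa.
In SI base units, W = 11.93 N, H = 5.238e+08 Pa, K = 2.534e-07.
Volume removed: V = K·W·L/H = 2.534e-07 · 11.93 · 33.94 / 5.238e+08 = 1.959e-13 m³.

value=1.959e-13 m^3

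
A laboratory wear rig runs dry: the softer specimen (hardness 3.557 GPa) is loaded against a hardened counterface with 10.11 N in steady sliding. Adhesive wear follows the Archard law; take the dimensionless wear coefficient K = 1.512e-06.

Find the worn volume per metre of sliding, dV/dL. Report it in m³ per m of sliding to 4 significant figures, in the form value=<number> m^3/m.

value=4.298e-15 m^3/m

Intermediate values are shown rounded, and each operation holds full float precision — one final rounding: four significant figures.
Convert: Hardness H = 3.557 GPa = 3.557e+09 Pa.
Collected in SI base units: W = 10.11 N, H = 3.557e+09 Pa, K = 1.512e-06.
Rate of wear dV/dL = K·W/H, so: 1.512e-06 · 10.11 / 3.557e+09 = 4.298e-15 m³/m.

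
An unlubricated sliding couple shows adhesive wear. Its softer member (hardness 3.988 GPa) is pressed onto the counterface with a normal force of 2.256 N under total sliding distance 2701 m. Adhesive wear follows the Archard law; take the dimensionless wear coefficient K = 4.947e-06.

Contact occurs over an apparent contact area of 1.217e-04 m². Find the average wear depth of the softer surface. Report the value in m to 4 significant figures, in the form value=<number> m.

value=6.211e-08 m

Each operation holds full float precision. Quoted intermediates are rounded. Rounded once at the end to four significant figures.
Convert: Hardness H = 3.988 GPa = 3.988e+09 Pa.
As SI base values: W = 2.256 N, H = 3.988e+09 Pa, K = 4.947e-06.
Archard volume V = K·W·L/H = 4.947e-06 · 2.256 · 2701 / 3.988e+09 = 7.559e-12 m³.
Wear depth h = V/A = 7.559e-12 / 1.217e-04 = 6.211e-08 m.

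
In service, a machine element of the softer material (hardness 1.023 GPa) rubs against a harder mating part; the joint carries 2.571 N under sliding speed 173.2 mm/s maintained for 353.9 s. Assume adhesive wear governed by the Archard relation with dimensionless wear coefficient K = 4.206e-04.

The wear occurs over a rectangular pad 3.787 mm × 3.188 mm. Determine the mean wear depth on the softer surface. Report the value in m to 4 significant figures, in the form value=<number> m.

value=5.367e-06 m

Intermediates are displayed rounded, and all arithmetic keeps full precision — a lone final rounding, at four significant figures.
Sliding speed v = 173.2 mm/s = 0.1732 m/s. Distance covered L = v·t = 0.1732 m/s × 353.9 s = 61.30 m.
Hardness H = 1.023 GPa = 1.023e+09 Pa.
Pad sides 3.787 mm × 3.188 mm = 0.003787 m × 0.003188 m. Contact area A = 0.003787 m × 0.003188 m = 1.207e-05 m².
In SI base units, W = 2.571 N, H = 1.023e+09 Pa, K = 4.206e-04.
Wear volume V = K·W·L/H = 4.206e-04 · 2.571 · 61.30 / 1.023e+09 = 6.479e-11 m³.
Mean depth h = V/A = 6.479e-11 / 1.207e-05 = 5.367e-06 m.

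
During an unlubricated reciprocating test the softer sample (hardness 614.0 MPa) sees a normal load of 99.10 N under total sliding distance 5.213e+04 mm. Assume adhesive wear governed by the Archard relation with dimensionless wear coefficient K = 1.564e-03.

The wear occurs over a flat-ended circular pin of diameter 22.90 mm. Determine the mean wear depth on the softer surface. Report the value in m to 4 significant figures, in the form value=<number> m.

value=3.195e-05 m

All working math carries full float precision; the intermediates are shown rounded; one final rounding to 4 significant figures.
Convert: Distance L = 5.213e+04 mm = 52.13 m.
Convert: Hardness H = 614.0 MPa = 6.140e+08 Pa.
Convert: Pin diameter d = 22.90 mm = 0.02290 m. Contact area A = π·d²/4 = π·(0.02290 m)²/4 = 4.119e-04 m².
In SI base units, W = 99.10 N, H = 6.140e+08 Pa, K = 1.564e-03.
Apply Archard: V = K·W·L/H = 1.564e-03 · 99.10 · 52.13 / 6.140e+08 = 1.316e-08 m³.
Mean depth h = V/A = 1.316e-08 / 4.119e-04 = 3.195e-05 m.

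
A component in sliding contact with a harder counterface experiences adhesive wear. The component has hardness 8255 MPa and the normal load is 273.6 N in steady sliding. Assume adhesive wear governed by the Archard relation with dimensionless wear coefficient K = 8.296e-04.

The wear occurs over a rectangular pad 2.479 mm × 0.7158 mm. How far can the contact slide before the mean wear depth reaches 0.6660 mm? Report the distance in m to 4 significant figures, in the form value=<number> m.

value=42.98 m

Quoted intermediates are rounded, and each operation carries full precision; rounded just once, at 4 significant figures.
Hardness H = 8255 MPa = 8.255e+09 Pa.
Pad sides 2.479 mm × 0.7158 mm = 2.479e-03 m × 7.158e-04 m. Contact area A = 2.479e-03 m × 7.158e-04 m = 1.774e-06 m².
Depth limit h_lim = 0.6660 mm = 6.660e-04 m.
Expressed in SI base units: W = 273.6 N, H = 8.255e+09 Pa, K = 8.296e-04.
Wearable volume V_lim = h_lim·A = 6.660e-04 · 1.774e-06 = 1.182e-09 m³.
So the life L = V_lim·H/(K·W) = 1.182e-09 · 8.255e+09 / (8.296e-04 · 273.6) = 42.98 m.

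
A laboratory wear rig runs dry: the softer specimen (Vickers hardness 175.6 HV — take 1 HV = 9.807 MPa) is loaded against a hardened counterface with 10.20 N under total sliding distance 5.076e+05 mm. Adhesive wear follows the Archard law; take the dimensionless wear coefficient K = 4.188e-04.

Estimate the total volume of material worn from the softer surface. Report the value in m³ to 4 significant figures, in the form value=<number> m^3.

Intermediates are shown rounded; the algebra carries full precision, and one final rounding, at 4 significant digits.
Path length L = 5.076e+05 mm = 507.6 m.
Hardness H = 175.6 HV × 9.807 MPa/HV = 1722 MPa = 1.722e+09 Pa.
SI base units throughout: W = 10.20 N, H = 1.722e+09 Pa, K = 4.188e-04.
Volume removed: V = K·W·L/H = 4.188e-04 · 10.20 · 507.6 / 1.722e+09 = 1.259e-09 m³.

value=1.259e-09 m^3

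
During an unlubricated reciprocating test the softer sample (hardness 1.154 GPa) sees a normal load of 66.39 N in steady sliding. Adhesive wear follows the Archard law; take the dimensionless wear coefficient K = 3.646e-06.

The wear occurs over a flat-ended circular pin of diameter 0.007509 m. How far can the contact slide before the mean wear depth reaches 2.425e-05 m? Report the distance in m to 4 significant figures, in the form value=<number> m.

value=5120 m

The intermediates appear rounded, and every step maintains exact precision. Rounded once at the end: 4 significant figures.
Hardness H = 1.154 GPa = 1.154e+09 Pa.
Contact area A = π·d²/4 = π·(0.007509 m)²/4 = 4.428e-05 m².
As SI base values: W = 66.39 N, H = 1.154e+09 Pa, K = 3.646e-06.
Volume at the limit: V_lim = h_lim·A = 2.425e-05 · 4.428e-05 = 1.074e-09 m³.
Sliding life L = V_lim·H/(K·W) = 1.074e-09 · 1.154e+09 / (3.646e-06 · 66.39) = 5120 m.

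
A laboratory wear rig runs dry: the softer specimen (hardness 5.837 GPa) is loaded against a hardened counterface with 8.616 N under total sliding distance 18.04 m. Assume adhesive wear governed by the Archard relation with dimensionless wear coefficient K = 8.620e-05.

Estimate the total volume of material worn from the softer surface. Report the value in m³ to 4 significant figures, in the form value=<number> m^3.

value=2.295e-12 m^3

Intermediate values are printed rounded. The computation keeps full precision; rounded once at the end to four significant digits.
Convert: Hardness H = 5.837 GPa = 5.837e+09 Pa.
Working in SI base units: W = 8.616 N, H = 5.837e+09 Pa, K = 8.620e-05.
Archard relation: V = K·W·L/H = 8.620e-05 · 8.616 · 18.04 / 5.837e+09 = 2.295e-12 m³.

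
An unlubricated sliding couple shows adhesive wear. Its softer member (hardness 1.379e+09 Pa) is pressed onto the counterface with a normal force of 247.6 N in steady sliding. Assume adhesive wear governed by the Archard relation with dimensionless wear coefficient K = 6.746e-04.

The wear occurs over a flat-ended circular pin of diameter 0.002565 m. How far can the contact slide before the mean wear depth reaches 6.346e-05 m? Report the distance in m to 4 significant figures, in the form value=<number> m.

value=2.707 m

Each operation runs at full float precision. The intermediates are shown rounded. Rounded just once, at four significant digits.
Convert: Contact area A = π·d²/4 = π·(0.002565 m)²/4 = 5.167e-06 m².
SI base units throughout: W = 247.6 N, H = 1.379e+09 Pa, K = 6.746e-04.
Volume at the limit: V_lim = h_lim·A = 6.346e-05 · 5.167e-06 = 3.279e-10 m³.
Inverting, life L = V_lim·H/(K·W) = 3.279e-10 · 1.379e+09 / (6.746e-04 · 247.6) = 2.707 m.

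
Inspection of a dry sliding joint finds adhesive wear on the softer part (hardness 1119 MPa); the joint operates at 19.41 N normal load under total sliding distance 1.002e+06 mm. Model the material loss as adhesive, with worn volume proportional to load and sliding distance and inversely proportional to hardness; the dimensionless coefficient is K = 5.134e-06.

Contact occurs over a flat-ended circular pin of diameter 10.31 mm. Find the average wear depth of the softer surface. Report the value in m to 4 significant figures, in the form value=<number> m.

Shown intermediates are rounded — all working math holds full float precision, and a lone final rounding: 4 significant digits.
Distance L = 1.002e+06 mm = 1002 m.
Hardness H = 1119 MPa = 1.119e+09 Pa.
Pin diameter d = 10.31 mm = 0.01031 m. Contact area A = π·d²/4 = π·(0.01031 m)²/4 = 8.348e-05 m².
Expressed in SI base units: W = 19.41 N, H = 1.119e+09 Pa, K = 5.134e-06.
Wear volume V = K·W·L/H = 5.134e-06 · 19.41 · 1002 / 1.119e+09 = 8.923e-11 m³.
Wear depth h = V/A = 8.923e-11 / 8.348e-05 = 1.069e-06 m.

value=1.069e-06 m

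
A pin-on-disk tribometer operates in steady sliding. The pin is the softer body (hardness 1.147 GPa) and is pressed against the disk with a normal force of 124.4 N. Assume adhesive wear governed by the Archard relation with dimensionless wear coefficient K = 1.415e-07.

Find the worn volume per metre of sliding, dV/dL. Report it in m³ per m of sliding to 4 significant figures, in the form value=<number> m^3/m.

value=1.535e-14 m^3/m

Quoted intermediates are rounded; all arithmetic carries full float precision; a lone final rounding: 4 significant figures.
Convert: Hardness H = 1.147 GPa = 1.147e+09 Pa.
Restated in SI base units: W = 124.4 N, H = 1.147e+09 Pa, K = 1.415e-07.
Sliding wear rate dV/dL = K·W/H, so: 1.415e-07 · 124.4 / 1.147e+09 = 1.535e-14 m³/m.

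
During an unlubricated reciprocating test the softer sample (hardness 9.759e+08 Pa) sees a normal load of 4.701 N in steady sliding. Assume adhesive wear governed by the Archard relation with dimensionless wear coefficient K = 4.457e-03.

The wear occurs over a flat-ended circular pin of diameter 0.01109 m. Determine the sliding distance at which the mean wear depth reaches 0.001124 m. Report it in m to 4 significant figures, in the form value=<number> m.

value=5057 m

Each operation carries full precision; printed values are rounded; one last rounding: four significant digits.
Contact area A = π·d²/4 = π·(0.01109 m)²/4 = 9.659e-05 m².
In SI base units, W = 4.701 N, H = 9.759e+08 Pa, K = 4.457e-03.
Volume at the limit: V_lim = h_lim·A = 0.001124 · 9.659e-05 = 1.086e-07 m³.
So the life L = V_lim·H/(K·W) = 1.086e-07 · 9.759e+08 / (4.457e-03 · 4.701) = 5057 m.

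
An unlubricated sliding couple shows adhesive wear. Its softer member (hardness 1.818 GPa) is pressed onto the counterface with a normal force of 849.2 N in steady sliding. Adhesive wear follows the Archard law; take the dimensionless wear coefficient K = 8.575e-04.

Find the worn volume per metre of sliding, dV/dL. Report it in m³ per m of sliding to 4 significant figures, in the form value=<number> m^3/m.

The computation holds exact precision; quoted intermediates are rounded, and rounded just once, at four significant digits.
Hardness H = 1.818 GPa = 1.818e+09 Pa.
Expressed in SI base units: W = 849.2 N, H = 1.818e+09 Pa, K = 8.575e-04.
Sliding wear rate dV/dL = K·W/H, per unit distance: 8.575e-04 · 849.2 / 1.818e+09 = 4.005e-10 m³/m.

value=4.005e-10 m^3/m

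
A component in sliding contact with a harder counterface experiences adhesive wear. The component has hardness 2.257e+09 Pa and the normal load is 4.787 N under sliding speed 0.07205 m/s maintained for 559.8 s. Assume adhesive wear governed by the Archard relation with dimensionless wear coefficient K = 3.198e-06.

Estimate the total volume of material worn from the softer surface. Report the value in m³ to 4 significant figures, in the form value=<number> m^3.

Shown intermediates are rounded, and all working math carries full float precision. Rounded once at the end: 4 significant digits.
Convert: The distance L = v·t = 0.07205 m/s × 559.8 s = 40.33 m.
SI base units throughout: W = 4.787 N, H = 2.257e+09 Pa, K = 3.198e-06.
Archard relation: V = K·W·L/H = 3.198e-06 · 4.787 · 40.33 / 2.257e+09 = 2.736e-13 m³.

value=2.736e-13 m^3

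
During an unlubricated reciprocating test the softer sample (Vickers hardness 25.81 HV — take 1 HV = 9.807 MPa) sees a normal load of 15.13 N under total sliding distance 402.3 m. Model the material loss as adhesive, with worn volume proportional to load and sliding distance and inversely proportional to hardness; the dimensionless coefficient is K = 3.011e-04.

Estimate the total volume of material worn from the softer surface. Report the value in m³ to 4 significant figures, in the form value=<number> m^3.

Displayed values are rounded, and all arithmetic holds full float precision — a lone final rounding to four significant figures.
Hardness H = 25.81 HV × 9.807 MPa/HV = 253.1 MPa = 2.531e+08 Pa.
Collected in SI base units: W = 15.13 N, H = 2.531e+08 Pa, K = 3.011e-04.
Apply Archard: V = K·W·L/H = 3.011e-04 · 15.13 · 402.3 / 2.531e+08 = 7.241e-09 m³.

value=7.241e-09 m^3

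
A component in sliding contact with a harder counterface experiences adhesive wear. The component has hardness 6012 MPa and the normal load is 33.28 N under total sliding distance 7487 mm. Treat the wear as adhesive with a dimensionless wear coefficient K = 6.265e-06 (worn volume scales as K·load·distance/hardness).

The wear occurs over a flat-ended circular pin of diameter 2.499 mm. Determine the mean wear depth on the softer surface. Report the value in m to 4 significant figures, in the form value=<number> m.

value=5.294e-08 m

Every step runs at exact precision. The intermediates are displayed rounded; one last rounding, at four significant digits.
Convert: Distance L = 7487 mm = 7.487 m.
Convert: Hardness H = 6012 MPa = 6.012e+09 Pa.
Convert: Pin diameter d = 2.499 mm = 0.002499 m. Contact area A = π·d²/4 = π·(0.002499 m)²/4 = 4.905e-06 m².
In SI base units, W = 33.28 N, H = 6.012e+09 Pa, K = 6.265e-06.
Archard relation: V = K·W·L/H = 6.265e-06 · 33.28 · 7.487 / 6.012e+09 = 2.597e-13 m³.
Wear depth h = V/A = 2.597e-13 / 4.905e-06 = 5.294e-08 m.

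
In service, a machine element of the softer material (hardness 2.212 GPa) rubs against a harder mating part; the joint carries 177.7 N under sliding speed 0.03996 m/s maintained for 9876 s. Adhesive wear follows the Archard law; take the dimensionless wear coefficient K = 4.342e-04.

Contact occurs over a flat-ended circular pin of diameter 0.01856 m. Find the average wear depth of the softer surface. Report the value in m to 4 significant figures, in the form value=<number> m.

All arithmetic carries full precision. Shown intermediates are rounded, and a lone final rounding, at 4 significant figures.
Convert: Distance L = v·t = 0.03996 m/s × 9876 s = 394.6 m.
Convert: Hardness H = 2.212 GPa = 2.212e+09 Pa.
Convert: Contact area A = π·d²/4 = π·(0.01856 m)²/4 = 2.705e-04 m².
In SI base units: W = 177.7 N, H = 2.212e+09 Pa, K = 4.342e-04.
By Archard's law, V = K·W·L/H = 4.342e-04 · 177.7 · 394.6 / 2.212e+09 = 1.377e-08 m³.
Mean depth h = V/A = 1.377e-08 / 2.705e-04 = 5.088e-05 m.

value=5.088e-05 m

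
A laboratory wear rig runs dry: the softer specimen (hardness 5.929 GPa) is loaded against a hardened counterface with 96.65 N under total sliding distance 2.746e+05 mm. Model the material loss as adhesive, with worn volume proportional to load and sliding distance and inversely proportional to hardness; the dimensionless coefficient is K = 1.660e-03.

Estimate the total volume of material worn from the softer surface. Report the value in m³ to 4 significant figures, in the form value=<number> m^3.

value=7.431e-09 m^3

Intermediates are shown rounded; all working math carries full precision — rounded once at the end, at 4 significant figures.
Convert: Distance covered L = 2.746e+05 mm = 274.6 m.
Convert: Hardness H = 5.929 GPa = 5.929e+09 Pa.
SI base units throughout: W = 96.65 N, H = 5.929e+09 Pa, K = 1.660e-03.
Worn volume V = K·W·L/H = 1.660e-03 · 96.65 · 274.6 / 5.929e+09 = 7.431e-09 m³.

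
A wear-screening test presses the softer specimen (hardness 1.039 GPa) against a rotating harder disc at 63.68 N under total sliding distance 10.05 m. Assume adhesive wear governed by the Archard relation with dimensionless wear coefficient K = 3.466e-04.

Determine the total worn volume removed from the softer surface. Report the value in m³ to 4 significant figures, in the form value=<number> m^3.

value=2.135e-10 m^3

All arithmetic runs at full float precision. Displayed values are rounded, and a single final rounding to four significant digits.
Convert: Hardness H = 1.039 GPa = 1.039e+09 Pa.
As SI base values: W = 63.68 N, H = 1.039e+09 Pa, K = 3.466e-04.
Volume removed: V = K·W·L/H = 3.466e-04 · 63.68 · 10.05 / 1.039e+09 = 2.135e-10 m³.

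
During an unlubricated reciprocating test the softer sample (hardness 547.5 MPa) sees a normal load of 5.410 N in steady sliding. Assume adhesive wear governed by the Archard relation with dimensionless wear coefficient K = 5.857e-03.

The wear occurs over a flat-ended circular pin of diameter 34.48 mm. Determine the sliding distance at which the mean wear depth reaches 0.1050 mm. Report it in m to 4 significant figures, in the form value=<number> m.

value=1694 m

Each operation maintains exact precision. Intermediate values are printed rounded. Rounded just once to four significant digits.
Hardness H = 547.5 MPa = 5.475e+08 Pa.
Pin diameter d = 34.48 mm = 0.03448 m. Contact area A = π·d²/4 = π·(0.03448 m)²/4 = 9.337e-04 m².
Depth limit h_lim = 0.1050 mm = 1.050e-04 m.
Restated in SI base units: W = 5.410 N, H = 5.475e+08 Pa, K = 5.857e-03.
Allowed volume V_lim = h_lim·A = 1.050e-04 · 9.337e-04 = 9.804e-08 m³.
Life L = V_lim·H/(K·W) = 9.804e-08 · 5.475e+08 / (5.857e-03 · 5.410) = 1694 m.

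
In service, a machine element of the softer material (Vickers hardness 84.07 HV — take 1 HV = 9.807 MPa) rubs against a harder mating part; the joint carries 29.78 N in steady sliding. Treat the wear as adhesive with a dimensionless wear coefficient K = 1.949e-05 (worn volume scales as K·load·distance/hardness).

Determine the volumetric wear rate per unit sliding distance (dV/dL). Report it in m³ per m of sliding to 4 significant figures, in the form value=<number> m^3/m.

value=7.040e-13 m^3/m

Intermediate values are shown rounded. The algebra runs at full precision, and rounded just once, at 4 significant digits.
Hardness H = 84.07 HV × 9.807 MPa/HV = 824.5 MPa = 8.245e+08 Pa.
Working in SI base units: W = 29.78 N, H = 8.245e+08 Pa, K = 1.949e-05.
Sliding wear rate dV/dL = K·W/H — distance-free: 1.949e-05 · 29.78 / 8.245e+08 = 7.040e-13 m³/m.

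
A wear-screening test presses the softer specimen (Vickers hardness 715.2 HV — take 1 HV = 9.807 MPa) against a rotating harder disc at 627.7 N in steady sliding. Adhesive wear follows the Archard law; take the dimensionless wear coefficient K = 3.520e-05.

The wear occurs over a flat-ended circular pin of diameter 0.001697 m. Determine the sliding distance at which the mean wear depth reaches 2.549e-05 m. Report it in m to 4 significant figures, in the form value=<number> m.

value=18.30 m

Each operation holds exact precision, and the intermediates are printed rounded — one last rounding to four significant digits.
Hardness H = 715.2 HV × 9.807 MPa/HV = 7014 MPa = 7.014e+09 Pa.
Contact area A = π·d²/4 = π·(0.001697 m)²/4 = 2.262e-06 m².
Restated in SI base units: W = 627.7 N, H = 7.014e+09 Pa, K = 3.520e-05.
Limit volume V_lim = h_lim·A = 2.549e-05 · 2.262e-06 = 5.765e-11 m³.
So the life L = V_lim·H/(K·W) = 5.765e-11 · 7.014e+09 / (3.520e-05 · 627.7) = 18.30 m.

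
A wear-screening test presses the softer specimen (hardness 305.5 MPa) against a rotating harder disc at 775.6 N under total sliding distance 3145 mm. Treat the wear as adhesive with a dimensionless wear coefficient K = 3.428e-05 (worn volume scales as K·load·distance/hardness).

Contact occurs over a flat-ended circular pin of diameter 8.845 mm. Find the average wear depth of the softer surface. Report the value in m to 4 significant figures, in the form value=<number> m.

value=4.455e-06 m

Displayed values are rounded; every step carries full float precision — a single final rounding: 4 significant digits.
Path length L = 3145 mm = 3.145 m.
Hardness H = 305.5 MPa = 3.055e+08 Pa.
Pin diameter d = 8.845 mm = 0.008845 m. Contact area A = π·d²/4 = π·(0.008845 m)²/4 = 6.144e-05 m².
Working in SI base units: W = 775.6 N, H = 3.055e+08 Pa, K = 3.428e-05.
By Archard's law, V = K·W·L/H = 3.428e-05 · 775.6 · 3.145 / 3.055e+08 = 2.737e-10 m³.
Depth h = V/A = 2.737e-10 / 6.144e-05 = 4.455e-06 m.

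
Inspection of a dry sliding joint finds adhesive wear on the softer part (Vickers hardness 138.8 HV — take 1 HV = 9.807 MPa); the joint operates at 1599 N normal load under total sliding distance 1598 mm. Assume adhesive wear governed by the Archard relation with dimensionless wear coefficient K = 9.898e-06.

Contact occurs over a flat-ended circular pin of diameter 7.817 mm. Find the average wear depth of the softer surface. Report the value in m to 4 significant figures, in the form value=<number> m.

Each operation maintains exact precision, and intermediates appear rounded; one final rounding, at 4 significant digits.
Total distance L = 1598 mm = 1.598 m.
Hardness H = 138.8 HV × 9.807 MPa/HV = 1361 MPa = 1.361e+09 Pa.
Pin diameter d = 7.817 mm = 0.007817 m. Contact area A = π·d²/4 = π·(0.007817 m)²/4 = 4.799e-05 m².
In SI base units: W = 1599 N, H = 1.361e+09 Pa, K = 9.898e-06.
The Archard volume V = K·W·L/H = 9.898e-06 · 1599 · 1.598 / 1.361e+09 = 1.858e-11 m³.
Wear depth h = V/A = 1.858e-11 / 4.799e-05 = 3.871e-07 m.

value=3.871e-07 m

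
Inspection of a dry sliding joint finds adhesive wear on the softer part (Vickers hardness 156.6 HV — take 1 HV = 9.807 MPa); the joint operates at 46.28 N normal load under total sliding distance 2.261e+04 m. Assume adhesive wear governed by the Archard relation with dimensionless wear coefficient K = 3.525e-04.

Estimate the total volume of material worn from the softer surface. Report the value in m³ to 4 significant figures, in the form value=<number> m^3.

value=2.402e-07 m^3

Intermediate values are shown rounded, and the computation carries full float precision, and a single final rounding: four significant figures.
Hardness H = 156.6 HV × 9.807 MPa/HV = 1536 MPa = 1.536e+09 Pa.
Expressed in SI base units: W = 46.28 N, H = 1.536e+09 Pa, K = 3.525e-04.
Archard volume V = K·W·L/H = 3.525e-04 · 46.28 · 2.261e+04 / 1.536e+09 = 2.402e-07 m³.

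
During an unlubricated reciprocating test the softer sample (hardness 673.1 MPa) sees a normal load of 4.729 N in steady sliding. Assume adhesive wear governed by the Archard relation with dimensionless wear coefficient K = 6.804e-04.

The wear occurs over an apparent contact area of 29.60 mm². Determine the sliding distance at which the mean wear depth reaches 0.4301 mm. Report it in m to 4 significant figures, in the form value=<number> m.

Each operation carries full precision. Quoted intermediates are rounded, and one final rounding, at four significant digits.
Convert: Hardness H = 673.1 MPa = 6.731e+08 Pa.
Convert: Contact area A = 29.60 mm² = 2.960e-05 m².
Convert: Depth limit h_lim = 0.4301 mm = 4.301e-04 m.
Collected in SI base units: W = 4.729 N, H = 6.731e+08 Pa, K = 6.804e-04.
At the depth limit, V_lim = h_lim·A = 4.301e-04 · 2.960e-05 = 1.273e-08 m³.
Sliding life L = V_lim·H/(K·W) = 1.273e-08 · 6.731e+08 / (6.804e-04 · 4.729) = 2663 m.

value=2663 m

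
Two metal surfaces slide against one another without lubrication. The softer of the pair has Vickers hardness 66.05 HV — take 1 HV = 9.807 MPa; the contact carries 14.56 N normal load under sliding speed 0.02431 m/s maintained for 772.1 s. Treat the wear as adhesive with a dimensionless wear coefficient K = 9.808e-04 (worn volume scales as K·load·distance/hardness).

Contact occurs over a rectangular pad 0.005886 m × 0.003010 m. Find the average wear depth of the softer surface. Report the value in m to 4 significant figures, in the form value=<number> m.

All working math holds full precision. Intermediates appear rounded. Rounded just once, at 4 significant digits.
Distance L = v·t = 0.02431 m/s × 772.1 s = 18.77 m.
Hardness H = 66.05 HV × 9.807 MPa/HV = 647.8 MPa = 6.478e+08 Pa.
Contact area A = 0.005886 m × 0.003010 m = 1.772e-05 m².
Working in SI base units: W = 14.56 N, H = 6.478e+08 Pa, K = 9.808e-04.
Worn volume V = K·W·L/H = 9.808e-04 · 14.56 · 18.77 / 6.478e+08 = 4.138e-10 m³.
Mean depth h = V/A = 4.138e-10 / 1.772e-05 = 2.336e-05 m.

value=2.336e-05 m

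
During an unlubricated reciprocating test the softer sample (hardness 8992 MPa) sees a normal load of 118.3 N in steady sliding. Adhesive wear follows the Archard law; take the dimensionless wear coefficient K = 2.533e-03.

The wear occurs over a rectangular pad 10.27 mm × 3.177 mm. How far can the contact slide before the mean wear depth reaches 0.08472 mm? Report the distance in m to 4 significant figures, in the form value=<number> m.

value=82.95 m

The algebra maintains full float precision — displayed values are rounded, and a single final rounding, at four significant figures.
Convert: Hardness H = 8992 MPa = 8.992e+09 Pa.
Convert: Pad sides 10.27 mm × 3.177 mm = 0.01027 m × 0.003177 m. Contact area A = 0.01027 m × 0.003177 m = 3.263e-05 m².
Convert: Depth limit h_lim = 0.08472 mm = 8.472e-05 m.
SI base units throughout: W = 118.3 N, H = 8.992e+09 Pa, K = 2.533e-03.
Allowed volume V_lim = h_lim·A = 8.472e-05 · 3.263e-05 = 2.764e-09 m³.
So the life L = V_lim·H/(K·W) = 2.764e-09 · 8.992e+09 / (2.533e-03 · 118.3) = 82.95 m.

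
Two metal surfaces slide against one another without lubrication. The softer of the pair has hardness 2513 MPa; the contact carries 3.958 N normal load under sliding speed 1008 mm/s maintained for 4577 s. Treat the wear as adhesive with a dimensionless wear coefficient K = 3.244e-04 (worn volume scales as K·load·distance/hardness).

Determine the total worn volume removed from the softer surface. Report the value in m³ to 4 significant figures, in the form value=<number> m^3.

Every step maintains exact precision, and intermediates are shown rounded. Rounded just once to 4 significant figures.
Convert: Sliding speed v = 1008 mm/s = 1.008 m/s. Distance L = v·t = 1.008 m/s × 4577 s = 4614 m.
Convert: Hardness H = 2513 MPa = 2.513e+09 Pa.
SI base units throughout: W = 3.958 N, H = 2.513e+09 Pa, K = 3.244e-04.
Archard volume V = K·W·L/H = 3.244e-04 · 3.958 · 4614 / 2.513e+09 = 2.357e-09 m³.

value=2.357e-09 m^3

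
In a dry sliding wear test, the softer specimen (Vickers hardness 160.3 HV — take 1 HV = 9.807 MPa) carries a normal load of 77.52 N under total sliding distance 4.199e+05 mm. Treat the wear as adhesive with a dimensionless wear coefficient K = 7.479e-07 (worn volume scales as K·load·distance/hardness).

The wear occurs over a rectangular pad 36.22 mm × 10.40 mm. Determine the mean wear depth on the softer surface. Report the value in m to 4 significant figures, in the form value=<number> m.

All arithmetic maintains full precision. Intermediates appear rounded. Rounded once at the end, at 4 significant figures.
Total distance L = 4.199e+05 mm = 419.9 m.
Hardness H = 160.3 HV × 9.807 MPa/HV = 1572 MPa = 1.572e+09 Pa.
Pad sides 36.22 mm × 10.40 mm = 0.03622 m × 0.01040 m. Contact area A = 0.03622 m × 0.01040 m = 3.767e-04 m².
SI base units throughout: W = 77.52 N, H = 1.572e+09 Pa, K = 7.479e-07.
Worn volume V = K·W·L/H = 7.479e-07 · 77.52 · 419.9 / 1.572e+09 = 1.549e-11 m³.
Depth h = V/A = 1.549e-11 / 3.767e-04 = 4.111e-08 m.

value=4.111e-08 m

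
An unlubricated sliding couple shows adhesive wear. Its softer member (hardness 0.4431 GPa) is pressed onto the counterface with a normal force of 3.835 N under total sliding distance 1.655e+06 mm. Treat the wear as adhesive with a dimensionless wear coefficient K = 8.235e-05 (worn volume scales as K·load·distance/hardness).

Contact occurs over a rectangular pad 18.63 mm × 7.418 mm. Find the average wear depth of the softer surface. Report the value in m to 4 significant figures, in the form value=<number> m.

Printed values are rounded, and all arithmetic runs at full float precision — a lone final rounding, at 4 significant digits.
The distance L = 1.655e+06 mm = 1655 m.
Hardness H = 0.4431 GPa = 4.431e+08 Pa.
Pad sides 18.63 mm × 7.418 mm = 0.01863 m × 0.007418 m. Contact area A = 0.01863 m × 0.007418 m = 1.382e-04 m².
Restated in SI base units: W = 3.835 N, H = 4.431e+08 Pa, K = 8.235e-05.
Archard relation: V = K·W·L/H = 8.235e-05 · 3.835 · 1655 / 4.431e+08 = 1.180e-09 m³.
Depth of wear h = V/A = 1.180e-09 / 1.382e-04 = 8.535e-06 m.

value=8.535e-06 m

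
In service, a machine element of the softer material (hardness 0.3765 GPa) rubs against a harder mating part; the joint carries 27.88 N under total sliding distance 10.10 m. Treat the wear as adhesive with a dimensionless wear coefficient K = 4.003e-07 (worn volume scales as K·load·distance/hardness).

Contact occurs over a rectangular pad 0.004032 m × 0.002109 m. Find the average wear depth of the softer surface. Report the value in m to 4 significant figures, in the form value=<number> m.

Each operation holds full float precision. Intermediates are printed rounded, and one final rounding to four significant figures.
Hardness H = 0.3765 GPa = 3.765e+08 Pa.
Contact area A = 0.004032 m × 0.002109 m = 8.503e-06 m².
Expressed in SI base units: W = 27.88 N, H = 3.765e+08 Pa, K = 4.003e-07.
By Archard's law, V = K·W·L/H = 4.003e-07 · 27.88 · 10.10 / 3.765e+08 = 2.994e-13 m³.
Depth h = V/A = 2.994e-13 / 8.503e-06 = 3.521e-08 m.

value=3.521e-08 m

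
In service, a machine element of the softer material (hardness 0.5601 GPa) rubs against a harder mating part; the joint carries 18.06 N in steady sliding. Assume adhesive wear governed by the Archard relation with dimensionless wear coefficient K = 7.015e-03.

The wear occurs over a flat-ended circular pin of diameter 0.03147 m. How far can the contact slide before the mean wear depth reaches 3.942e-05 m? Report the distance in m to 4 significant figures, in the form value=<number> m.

value=135.6 m

Every step carries full float precision — intermediates are shown rounded; one final rounding: 4 significant figures.
Convert: Hardness H = 0.5601 GPa = 5.601e+08 Pa.
Convert: Contact area A = π·d²/4 = π·(0.03147 m)²/4 = 7.778e-04 m².
SI base units throughout: W = 18.06 N, H = 5.601e+08 Pa, K = 7.015e-03.
Allowed volume V_lim = h_lim·A = 3.942e-05 · 7.778e-04 = 3.066e-08 m³.
Thus life L = V_lim·H/(K·W) = 3.066e-08 · 5.601e+08 / (7.015e-03 · 18.06) = 135.6 m.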